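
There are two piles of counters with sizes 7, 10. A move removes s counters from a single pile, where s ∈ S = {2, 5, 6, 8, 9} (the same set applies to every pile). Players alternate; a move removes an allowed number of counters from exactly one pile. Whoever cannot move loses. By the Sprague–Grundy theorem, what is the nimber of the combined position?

0

All piles use S = {2, 5, 6, 8, 9}:
G(0) = 0
G(1) = mex{} = 0
G(2) = mex{0} = 1
G(3) = mex{0} = 1
G(4) = mex{1} = 0
G(5) = mex{1,0} = 2
G(6) = mex{0,0,0} = 1
G(7) = mex{2,1,0} = 3
G(8) = mex{1,1,1,0} = 2
G(9) = mex{3,0,1,0,0} = 2
G(10) = mex{2,2,0,1,0} = 3
Pile A: G(7) = 3.
Pile B: G(10) = 3.
Combined Grundy value = 3 ⊕ 3 = 0.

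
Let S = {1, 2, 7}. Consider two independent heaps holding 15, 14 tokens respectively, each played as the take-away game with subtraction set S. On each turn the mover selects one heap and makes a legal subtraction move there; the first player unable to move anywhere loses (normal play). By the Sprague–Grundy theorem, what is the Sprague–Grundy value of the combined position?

All heaps use S = {1, 2, 7}:
n :  0  1  2  3  4  5  6  7  8  9 10 11 12 13 14 15
G :  0  1  2  0  1  2  0  1  2  0  1  2  0  1  2  0
Heap A: G(15) = 0.
Heap B: G(14) = 2.
Combined Grundy value = 0 ⊕ 2 = 2.

2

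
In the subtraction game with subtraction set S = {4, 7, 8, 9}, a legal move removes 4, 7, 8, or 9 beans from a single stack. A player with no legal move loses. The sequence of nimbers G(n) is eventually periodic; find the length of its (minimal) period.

13

G(0) = 0
G(1) = mex{} = 0
G(2) = mex{} = 0
G(3) = mex{} = 0
G(4) = mex{0} = 1
G(5) = mex{0} = 1
G(6) = mex{0} = 1
G(7) = mex{0,0} = 1
G(8) = mex{1,0,0} = 2
G(9) = mex{1,0,0,0} = 2
G(10) = mex{1,0,0,0} = 2
G(11) = mex{1,1,0,0} = 2
G(12) = mex{2,1,1,0} = 3
G(13) = mex{2,1,1,1} = 0
G(14) = mex{2,1,1,1} = 0
G(15) = mex{2,2,1,1} = 0
G(16) = mex{3,2,2,1} = 0
G(17) = mex{0,2,2,2} = 1
G(18) = mex{0,2,2,2} = 1
G(19) = mex{0,3,2,2} = 1
G(20) = mex{0,0,3,2} = 1
G(21) = mex{1,0,0,3} = 2
G(22) = mex{1,0,0,0} = 2
G(23) = mex{1,0,0,0} = 2
G(24) = mex{1,1,0,0} = 2
G(25) = mex{2,1,1,0} = 3
G(26) = mex{2,1,1,1} = 0
G(27) = mex{2,1,1,1} = 0
G(n+13) = G(n) holds for n = 0,…,8 (a full window of length max(S) = 9), so the sequence is purely periodic with period 13.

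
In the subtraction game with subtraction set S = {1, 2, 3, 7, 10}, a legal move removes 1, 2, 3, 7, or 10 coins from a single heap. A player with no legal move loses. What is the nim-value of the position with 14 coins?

2

G(0) = 0
G(1) = mex{0} = 1
G(2) = mex{1,0} = 2
G(3) = mex{2,1,0} = 3
G(4) = mex{3,2,1} = 0
G(5) = mex{0,3,2} = 1
G(6) = mex{1,0,3} = 2
G(7) = mex{2,1,0,0} = 3
G(8) = mex{3,2,1,1} = 0
G(9) = mex{0,3,2,2} = 1
G(10) = mex{1,0,3,3,0} = 2
G(11) = mex{2,1,0,0,1} = 3
G(12) = mex{3,2,1,1,2} = 0
G(13) = mex{0,3,2,2,3} = 1
G(14) = mex{1,0,3,3,0} = 2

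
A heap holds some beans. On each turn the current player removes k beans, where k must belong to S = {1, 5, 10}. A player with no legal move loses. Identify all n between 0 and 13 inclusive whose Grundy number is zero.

n :  0  1  2  3  4  5  6  7  8  9 10 11 12 13
G :  0  1  0  1  0  1  0  1  0  1  2  3  2  3
P-positions are exactly the n with G(n) = 0.

0, 2, 4, 6, 8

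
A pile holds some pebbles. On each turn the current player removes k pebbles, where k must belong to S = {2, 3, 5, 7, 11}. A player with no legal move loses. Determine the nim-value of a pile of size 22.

n :  0  1  2  3  4  5  6  7  8  9 10 11 12 13 14 15 16 17 18 19 20 21 22
G :  0  0  1  1  2  2  3  3  4  0  0  1  1  2  2  3  3  4  0  0  1  1  2

2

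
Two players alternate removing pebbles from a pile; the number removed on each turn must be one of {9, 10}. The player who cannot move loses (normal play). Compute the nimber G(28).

1

G(0) = 0
G(1) = mex{} = 0
G(2) = mex{} = 0
G(3) = mex{} = 0
G(4) = mex{} = 0
G(5) = mex{} = 0
G(6) = mex{} = 0
G(7) = mex{} = 0
G(8) = mex{} = 0
G(9) = mex{0} = 1
G(10) = mex{0,0} = 1
G(11) = mex{0,0} = 1
G(12) = mex{0,0} = 1
G(13) = mex{0,0} = 1
G(14) = mex{0,0} = 1
G(15) = mex{0,0} = 1
G(16) = mex{0,0} = 1
G(17) = mex{0,0} = 1
G(18) = mex{1,0} = 2
G(19) = mex{1,1} = 0
G(20) = mex{1,1} = 0
G(21) = mex{1,1} = 0
G(22) = mex{1,1} = 0
G(23) = mex{1,1} = 0
G(24) = mex{1,1} = 0
G(25) = mex{1,1} = 0
G(26) = mex{1,1} = 0
G(27) = mex{2,1} = 0
G(28) = mex{0,2} = 1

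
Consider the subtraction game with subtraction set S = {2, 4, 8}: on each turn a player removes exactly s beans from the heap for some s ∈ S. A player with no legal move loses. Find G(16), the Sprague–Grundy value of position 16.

n :  0  1  2  3  4  5  6  7  8  9 10 11 12 13 14 15 16
G :  0  0  1  1  2  2  0  0  1  1  2  2  0  0  1  1  2

2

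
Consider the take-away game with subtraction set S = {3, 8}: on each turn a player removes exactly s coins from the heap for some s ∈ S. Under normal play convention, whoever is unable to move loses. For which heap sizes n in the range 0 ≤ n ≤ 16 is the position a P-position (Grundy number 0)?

G(0) = 0
G(1) = mex{} = 0
G(2) = mex{} = 0
G(3) = mex{0} = 1
G(4) = mex{0} = 1
G(5) = mex{0} = 1
G(6) = mex{1} = 0
G(7) = mex{1} = 0
G(8) = mex{1,0} = 2
G(9) = mex{0,0} = 1
G(10) = mex{0,0} = 1
G(11) = mex{2,1} = 0
G(12) = mex{1,1} = 0
G(13) = mex{1,1} = 0
G(14) = mex{0,0} = 1
G(15) = mex{0,0} = 1
G(16) = mex{0,2} = 1
P-positions are exactly the n with G(n) = 0.

0, 1, 2, 6, 7, 11, 12, 13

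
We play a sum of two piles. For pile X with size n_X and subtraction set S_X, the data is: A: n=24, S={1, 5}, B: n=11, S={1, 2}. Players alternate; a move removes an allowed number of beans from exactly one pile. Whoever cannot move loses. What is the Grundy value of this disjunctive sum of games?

2

Pile A, S = {1, 5}:
G(0) = 0
G(1) = mex{0} = 1
G(2) = mex{1} = 0
G(3) = mex{0} = 1
G(4) = mex{1} = 0
G(5) = mex{0,0} = 1
G(6) = mex{1,1} = 0
G(7) = mex{0,0} = 1
G(8) = mex{1,1} = 0
G(9) = mex{0,0} = 1
G(10) = mex{1,1} = 0
G(11) = mex{0,0} = 1
G(12) = mex{1,1} = 0
G(13) = mex{0,0} = 1
G(14) = mex{1,1} = 0
G(15) = mex{0,0} = 1
G(16) = mex{1,1} = 0
G(17) = mex{0,0} = 1
G(18) = mex{1,1} = 0
G(19) = mex{0,0} = 1
G(20) = mex{1,1} = 0
G(21) = mex{0,0} = 1
G(22) = mex{1,1} = 0
G(23) = mex{0,0} = 1
G(24) = mex{1,1} = 0
G_A(24) = 0.
Pile B, S = {1, 2}:
G(0) = 0
G(1) = mex{0} = 1
G(2) = mex{1,0} = 2
G(3) = mex{2,1} = 0
G(4) = mex{0,2} = 1
G(5) = mex{1,0} = 2
G(6) = mex{2,1} = 0
G(7) = mex{0,2} = 1
G(8) = mex{1,0} = 2
G(9) = mex{2,1} = 0
G(10) = mex{0,2} = 1
G(11) = mex{1,0} = 2
G_B(11) = 2.
Combined Grundy value = 0 ⊕ 2 = 2.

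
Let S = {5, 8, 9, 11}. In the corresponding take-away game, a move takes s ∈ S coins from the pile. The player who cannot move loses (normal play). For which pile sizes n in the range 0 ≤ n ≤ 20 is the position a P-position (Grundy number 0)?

0, 1, 2, 3, 4, 16, 17, 18, 19, 20

G(0) = 0
G(1) = mex{} = 0
G(2) = mex{} = 0
G(3) = mex{} = 0
G(4) = mex{} = 0
G(5) = mex{0} = 1
G(6) = mex{0} = 1
G(7) = mex{0} = 1
G(8) = mex{0,0} = 1
G(9) = mex{0,0,0} = 1
G(10) = mex{1,0,0} = 2
G(11) = mex{1,0,0,0} = 2
G(12) = mex{1,0,0,0} = 2
G(13) = mex{1,1,0,0} = 2
G(14) = mex{1,1,1,0} = 2
G(15) = mex{2,1,1,0} = 3
G(16) = mex{2,1,1,1} = 0
G(17) = mex{2,1,1,1} = 0
G(18) = mex{2,2,1,1} = 0
G(19) = mex{2,2,2,1} = 0
G(20) = mex{3,2,2,1} = 0
P-positions are exactly the n with G(n) = 0.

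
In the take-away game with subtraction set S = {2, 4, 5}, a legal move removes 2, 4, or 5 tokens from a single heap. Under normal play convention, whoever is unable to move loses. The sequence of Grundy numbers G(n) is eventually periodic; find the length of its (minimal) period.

G(0) = 0
G(1) = mex{} = 0
G(2) = mex{0} = 1
G(3) = mex{0} = 1
G(4) = mex{1,0} = 2
G(5) = mex{1,0,0} = 2
G(6) = mex{2,1,0} = 3
G(7) = mex{2,1,1} = 0
G(8) = mex{3,2,1} = 0
G(9) = mex{0,2,2} = 1
G(10) = mex{0,3,2} = 1
G(11) = mex{1,0,3} = 2
G(12) = mex{1,0,0} = 2
G(13) = mex{2,1,0} = 3
G(14) = mex{2,1,1} = 0
G(15) = mex{3,2,1} = 0
G(n+7) = G(n) holds for n = 0,…,4 (a full window of length max(S) = 5), so the sequence is purely periodic with period 7.

7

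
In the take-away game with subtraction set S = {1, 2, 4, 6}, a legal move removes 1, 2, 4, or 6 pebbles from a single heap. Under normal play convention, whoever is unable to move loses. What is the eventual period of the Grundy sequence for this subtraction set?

8

n :  0  1  2  3  4  5  6  7  8  9 10 11 12 13 14 15 16 17
G :  0  1  2  0  1  2  3  4  0  1  2  0  1  2  3  4  0  1
G(n+8) = G(n) holds for n = 0,…,5 (a full window of length max(S) = 6), so the sequence is purely periodic with period 8.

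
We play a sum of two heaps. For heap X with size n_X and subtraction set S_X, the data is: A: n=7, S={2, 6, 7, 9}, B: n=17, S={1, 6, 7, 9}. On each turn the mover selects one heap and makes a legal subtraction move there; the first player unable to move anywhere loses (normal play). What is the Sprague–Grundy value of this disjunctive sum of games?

0

Heap A, S = {2, 6, 7, 9}:
n : 0 1 2 3 4 5 6 7
G : 0 0 1 1 0 0 1 1
G_A(7) = 1.
Heap B, S = {1, 6, 7, 9}:
G(0) = 0
G(1) = mex{0} = 1
G(2) = mex{1} = 0
G(3) = mex{0} = 1
G(4) = mex{1} = 0
G(5) = mex{0} = 1
G(6) = mex{1,0} = 2
G(7) = mex{2,1,0} = 3
G(8) = mex{3,0,1} = 2
G(9) = mex{2,1,0,0} = 3
G(10) = mex{3,0,1,1} = 2
G(11) = mex{2,1,0,0} = 3
G(12) = mex{3,2,1,1} = 0
G(13) = mex{0,3,2,0} = 1
G(14) = mex{1,2,3,1} = 0
G(15) = mex{0,3,2,2} = 1
G(16) = mex{1,2,3,3} = 0
G(17) = mex{0,3,2,2} = 1
G_B(17) = 1.
Combined Grundy value = 1 ⊕ 1 = 0.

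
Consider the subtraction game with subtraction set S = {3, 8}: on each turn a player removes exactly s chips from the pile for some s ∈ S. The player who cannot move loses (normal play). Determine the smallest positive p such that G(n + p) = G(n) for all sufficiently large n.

n :  0  1  2  3  4  5  6  7  8  9 10 11 12 13 14 15 16 17 18 19 20 21 22 23
G :  0  0  0  1  1  1  0  0  2  1  1  0  0  0  1  1  1  0  0  2  1  1  0  0
G(n+11) = G(n) holds for n = 0,…,7 (a full window of length max(S) = 8), so the sequence is purely periodic with period 11.

11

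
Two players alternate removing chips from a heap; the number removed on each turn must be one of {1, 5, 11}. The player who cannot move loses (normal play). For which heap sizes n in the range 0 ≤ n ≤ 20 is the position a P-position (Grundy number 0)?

0, 2, 4, 6, 8, 10, 12, 14, 16, 18, 20

G(0) = 0
G(1) = mex{0} = 1
G(2) = mex{1} = 0
G(3) = mex{0} = 1
G(4) = mex{1} = 0
G(5) = mex{0,0} = 1
G(6) = mex{1,1} = 0
G(7) = mex{0,0} = 1
G(8) = mex{1,1} = 0
G(9) = mex{0,0} = 1
G(10) = mex{1,1} = 0
G(11) = mex{0,0,0} = 1
G(12) = mex{1,1,1} = 0
G(13) = mex{0,0,0} = 1
G(14) = mex{1,1,1} = 0
G(15) = mex{0,0,0} = 1
G(16) = mex{1,1,1} = 0
G(17) = mex{0,0,0} = 1
G(18) = mex{1,1,1} = 0
G(19) = mex{0,0,0} = 1
G(20) = mex{1,1,1} = 0
P-positions are exactly the n with G(n) = 0.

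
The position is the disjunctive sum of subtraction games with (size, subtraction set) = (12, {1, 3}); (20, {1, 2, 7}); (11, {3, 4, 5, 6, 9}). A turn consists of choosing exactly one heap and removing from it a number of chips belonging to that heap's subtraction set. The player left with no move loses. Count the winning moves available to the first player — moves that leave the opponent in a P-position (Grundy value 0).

5

Heap A, S = {1, 3}:
n :  0  1  2  3  4  5  6  7  8  9 10 11 12
G :  0  1  0  1  0  1  0  1  0  1  0  1  0
G_A(12) = 0.
Heap B, S = {1, 2, 7}:
n :  0  1  2  3  4  5  6  7  8  9 10 11 12 13 14 15 16 17 18 19 20
G :  0  1  2  0  1  2  0  1  2  0  1  2  0  1  2  0  1  2  0  1  2
G_B(20) = 2.
Heap C, S = {3, 4, 5, 6, 9}:
G(0) = 0
G(1) = mex{} = 0
G(2) = mex{} = 0
G(3) = mex{0} = 1
G(4) = mex{0,0} = 1
G(5) = mex{0,0,0} = 1
G(6) = mex{1,0,0,0} = 2
G(7) = mex{1,1,0,0} = 2
G(8) = mex{1,1,1,0} = 2
G(9) = mex{2,1,1,1,0} = 3
G(10) = mex{2,2,1,1,0} = 3
G(11) = mex{2,2,2,1,0} = 3
G_C(11) = 3.
Combined Grundy value = 0 ⊕ 2 ⊕ 3 = 1.
A winning move leaves total XOR = 0, i.e. changes one component's Grundy value g to g ⊕ X where X is the current total.
Heap A: need g' = 0⊕1 = 1. Options: 12−1→G=1, 12−3→G=1. Hits: 2.
Heap B: need g' = 2⊕1 = 3. Options: 20−1→G=1, 20−2→G=0, 20−7→G=1. Hits: 0.
Heap C: need g' = 3⊕1 = 2. Options: 11−3→G=2, 11−4→G=2, 11−5→G=2, 11−6→G=1, 11−9→G=0. Hits: 3.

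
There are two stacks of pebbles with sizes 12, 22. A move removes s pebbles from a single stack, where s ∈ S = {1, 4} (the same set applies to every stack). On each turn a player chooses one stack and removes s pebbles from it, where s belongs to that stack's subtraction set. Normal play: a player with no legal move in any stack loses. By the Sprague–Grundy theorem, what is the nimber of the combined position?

0

All stacks use S = {1, 4}:
G(0) = 0
G(1) = mex{0} = 1
G(2) = mex{1} = 0
G(3) = mex{0} = 1
G(4) = mex{1,0} = 2
G(5) = mex{2,1} = 0
G(6) = mex{0,0} = 1
G(7) = mex{1,1} = 0
G(8) = mex{0,2} = 1
G(9) = mex{1,0} = 2
G(10) = mex{2,1} = 0
G(11) = mex{0,0} = 1
G(12) = mex{1,1} = 0
G(13) = mex{0,2} = 1
G(14) = mex{1,0} = 2
G(15) = mex{2,1} = 0
G(16) = mex{0,0} = 1
G(17) = mex{1,1} = 0
G(18) = mex{0,2} = 1
G(19) = mex{1,0} = 2
G(20) = mex{2,1} = 0
G(21) = mex{0,0} = 1
G(22) = mex{1,1} = 0
Stack A: G(12) = 0.
Stack B: G(22) = 0.
Combined Grundy value = 0 ⊕ 0 = 0.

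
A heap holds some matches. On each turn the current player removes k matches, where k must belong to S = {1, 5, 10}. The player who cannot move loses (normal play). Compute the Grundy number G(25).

G(0) = 0
G(1) = mex{0} = 1
G(2) = mex{1} = 0
G(3) = mex{0} = 1
G(4) = mex{1} = 0
G(5) = mex{0,0} = 1
G(6) = mex{1,1} = 0
G(7) = mex{0,0} = 1
G(8) = mex{1,1} = 0
G(9) = mex{0,0} = 1
G(10) = mex{1,1,0} = 2
G(11) = mex{2,0,1} = 3
G(12) = mex{3,1,0} = 2
G(13) = mex{2,0,1} = 3
G(14) = mex{3,1,0} = 2
G(15) = mex{2,2,1} = 0
G(16) = mex{0,3,0} = 1
G(17) = mex{1,2,1} = 0
G(18) = mex{0,3,0} = 1
G(19) = mex{1,2,1} = 0
G(20) = mex{0,0,2} = 1
G(21) = mex{1,1,3} = 0
G(22) = mex{0,0,2} = 1
G(23) = mex{1,1,3} = 0
G(24) = mex{0,0,2} = 1
G(25) = mex{1,1,0} = 2

2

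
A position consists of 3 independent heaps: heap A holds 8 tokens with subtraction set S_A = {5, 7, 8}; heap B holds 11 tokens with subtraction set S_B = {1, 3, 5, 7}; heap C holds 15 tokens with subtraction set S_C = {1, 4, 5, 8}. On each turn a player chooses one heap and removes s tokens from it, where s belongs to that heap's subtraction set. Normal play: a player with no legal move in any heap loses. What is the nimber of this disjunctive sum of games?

Heap A, S = {5, 7, 8}:
G(0) = 0
G(1) = mex{} = 0
G(2) = mex{} = 0
G(3) = mex{} = 0
G(4) = mex{} = 0
G(5) = mex{0} = 1
G(6) = mex{0} = 1
G(7) = mex{0,0} = 1
G(8) = mex{0,0,0} = 1
G_A(8) = 1.
Heap B, S = {1, 3, 5, 7}:
G(0) = 0
G(1) = mex{0} = 1
G(2) = mex{1} = 0
G(3) = mex{0,0} = 1
G(4) = mex{1,1} = 0
G(5) = mex{0,0,0} = 1
G(6) = mex{1,1,1} = 0
G(7) = mex{0,0,0,0} = 1
G(8) = mex{1,1,1,1} = 0
G(9) = mex{0,0,0,0} = 1
G(10) = mex{1,1,1,1} = 0
G(11) = mex{0,0,0,0} = 1
G_B(11) = 1.
Heap C, S = {1, 4, 5, 8}:
n :  0  1  2  3  4  5  6  7  8  9 10 11 12 13 14 15
G :  0  1  0  1  2  3  2  3  4  0  1  0  1  2  3  2
G_C(15) = 2.
Combined Grundy value = 1 ⊕ 1 ⊕ 2 = 2.

2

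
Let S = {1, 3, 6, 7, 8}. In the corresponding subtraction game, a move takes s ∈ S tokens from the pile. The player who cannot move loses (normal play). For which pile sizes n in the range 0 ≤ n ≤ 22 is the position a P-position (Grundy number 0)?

0, 2, 4, 13, 15, 17

G(0) = 0
G(1) = mex{0} = 1
G(2) = mex{1} = 0
G(3) = mex{0,0} = 1
G(4) = mex{1,1} = 0
G(5) = mex{0,0} = 1
G(6) = mex{1,1,0} = 2
G(7) = mex{2,0,1,0} = 3
G(8) = mex{3,1,0,1,0} = 2
G(9) = mex{2,2,1,0,1} = 3
G(10) = mex{3,3,0,1,0} = 2
G(11) = mex{2,2,1,0,1} = 3
G(12) = mex{3,3,2,1,0} = 4
G(13) = mex{4,2,3,2,1} = 0
G(14) = mex{0,3,2,3,2} = 1
G(15) = mex{1,4,3,2,3} = 0
G(16) = mex{0,0,2,3,2} = 1
G(17) = mex{1,1,3,2,3} = 0
G(18) = mex{0,0,4,3,2} = 1
G(19) = mex{1,1,0,4,3} = 2
G(20) = mex{2,0,1,0,4} = 3
G(21) = mex{3,1,0,1,0} = 2
G(22) = mex{2,2,1,0,1} = 3
P-positions are exactly the n with G(n) = 0.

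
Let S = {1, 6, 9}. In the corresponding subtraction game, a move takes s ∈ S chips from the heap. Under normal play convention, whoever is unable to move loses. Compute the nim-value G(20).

n :  0  1  2  3  4  5  6  7  8  9 10 11 12 13 14 15 16 17 18 19 20
G :  0  1  0  1  0  1  2  0  1  2  3  2  0  1  0  1  2  0  1  0  1

1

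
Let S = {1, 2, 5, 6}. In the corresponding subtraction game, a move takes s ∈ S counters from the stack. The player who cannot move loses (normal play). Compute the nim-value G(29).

1

n :  0  1  2  3  4  5  6  7  8  9 10 11 12 13 14 15 16 17 18 19 20 21 22 23 24 25 26 27 28 29
G :  0  1  2  0  1  2  3  0  1  2  0  1  2  3  0  1  2  0  1  2  3  0  1  2  0  1  2  3  0  1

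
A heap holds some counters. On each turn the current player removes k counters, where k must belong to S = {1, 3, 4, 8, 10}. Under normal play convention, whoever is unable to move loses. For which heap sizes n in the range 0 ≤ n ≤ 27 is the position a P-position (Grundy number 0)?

0, 2, 7, 9, 14, 16, 21, 23

G(0) = 0
G(1) = mex{0} = 1
G(2) = mex{1} = 0
G(3) = mex{0,0} = 1
G(4) = mex{1,1,0} = 2
G(5) = mex{2,0,1} = 3
G(6) = mex{3,1,0} = 2
G(7) = mex{2,2,1} = 0
G(8) = mex{0,3,2,0} = 1
G(9) = mex{1,2,3,1} = 0
G(10) = mex{0,0,2,0,0} = 1
G(11) = mex{1,1,0,1,1} = 2
G(12) = mex{2,0,1,2,0} = 3
G(13) = mex{3,1,0,3,1} = 2
G(14) = mex{2,2,1,2,2} = 0
G(15) = mex{0,3,2,0,3} = 1
G(16) = mex{1,2,3,1,2} = 0
G(17) = mex{0,0,2,0,0} = 1
G(18) = mex{1,1,0,1,1} = 2
G(19) = mex{2,0,1,2,0} = 3
G(20) = mex{3,1,0,3,1} = 2
G(21) = mex{2,2,1,2,2} = 0
G(22) = mex{0,3,2,0,3} = 1
G(23) = mex{1,2,3,1,2} = 0
G(24) = mex{0,0,2,0,0} = 1
G(25) = mex{1,1,0,1,1} = 2
G(26) = mex{2,0,1,2,0} = 3
G(27) = mex{3,1,0,3,1} = 2
P-positions are exactly the n with G(n) = 0.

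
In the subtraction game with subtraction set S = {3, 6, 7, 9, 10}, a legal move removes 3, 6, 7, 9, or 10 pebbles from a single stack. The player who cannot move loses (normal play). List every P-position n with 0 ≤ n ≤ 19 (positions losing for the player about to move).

0, 1, 2, 13, 14, 15

G(0) = 0
G(1) = mex{} = 0
G(2) = mex{} = 0
G(3) = mex{0} = 1
G(4) = mex{0} = 1
G(5) = mex{0} = 1
G(6) = mex{1,0} = 2
G(7) = mex{1,0,0} = 2
G(8) = mex{1,0,0} = 2
G(9) = mex{2,1,0,0} = 3
G(10) = mex{2,1,1,0,0} = 3
G(11) = mex{2,1,1,0,0} = 3
G(12) = mex{3,2,1,1,0} = 4
G(13) = mex{3,2,2,1,1} = 0
G(14) = mex{3,2,2,1,1} = 0
G(15) = mex{4,3,2,2,1} = 0
G(16) = mex{0,3,3,2,2} = 1
G(17) = mex{0,3,3,2,2} = 1
G(18) = mex{0,4,3,3,2} = 1
G(19) = mex{1,0,4,3,3} = 2
P-positions are exactly the n with G(n) = 0.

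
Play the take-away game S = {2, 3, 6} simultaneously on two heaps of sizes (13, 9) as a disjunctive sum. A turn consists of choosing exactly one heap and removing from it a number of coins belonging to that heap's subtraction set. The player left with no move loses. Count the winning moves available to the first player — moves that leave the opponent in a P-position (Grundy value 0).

All heaps use S = {2, 3, 6}:
G(0) = 0
G(1) = mex{} = 0
G(2) = mex{0} = 1
G(3) = mex{0,0} = 1
G(4) = mex{1,0} = 2
G(5) = mex{1,1} = 0
G(6) = mex{2,1,0} = 3
G(7) = mex{0,2,0} = 1
G(8) = mex{3,0,1} = 2
G(9) = mex{1,3,1} = 0
G(10) = mex{2,1,2} = 0
G(11) = mex{0,2,0} = 1
G(12) = mex{0,0,3} = 1
G(13) = mex{1,0,1} = 2
Heap A: G(13) = 2.
Heap B: G(9) = 0.
Combined Grundy value = 2 ⊕ 0 = 2.
A winning move leaves total XOR = 0, i.e. changes one component's Grundy value g to g ⊕ X where X is the current total.
Heap A: need g' = 2⊕2 = 0. Options: 13−2→G=1, 13−3→G=0, 13−6→G=1. Hits: 1.
Heap B: need g' = 0⊕2 = 2. Options: 9−2→G=1, 9−3→G=3, 9−6→G=1. Hits: 0.

1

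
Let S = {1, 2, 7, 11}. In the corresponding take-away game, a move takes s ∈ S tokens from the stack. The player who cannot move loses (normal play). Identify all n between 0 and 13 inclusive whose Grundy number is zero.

0, 3, 6, 9, 12

G(0) = 0
G(1) = mex{0} = 1
G(2) = mex{1,0} = 2
G(3) = mex{2,1} = 0
G(4) = mex{0,2} = 1
G(5) = mex{1,0} = 2
G(6) = mex{2,1} = 0
G(7) = mex{0,2,0} = 1
G(8) = mex{1,0,1} = 2
G(9) = mex{2,1,2} = 0
G(10) = mex{0,2,0} = 1
G(11) = mex{1,0,1,0} = 2
G(12) = mex{2,1,2,1} = 0
G(13) = mex{0,2,0,2} = 1
P-positions are exactly the n with G(n) = 0.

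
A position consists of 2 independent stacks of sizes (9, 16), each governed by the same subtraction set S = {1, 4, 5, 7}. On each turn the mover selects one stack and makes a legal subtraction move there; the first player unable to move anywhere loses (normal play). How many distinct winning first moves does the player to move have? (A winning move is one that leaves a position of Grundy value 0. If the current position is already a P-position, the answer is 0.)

4

All stacks use S = {1, 4, 5, 7}:
G(0) = 0
G(1) = mex{0} = 1
G(2) = mex{1} = 0
G(3) = mex{0} = 1
G(4) = mex{1,0} = 2
G(5) = mex{2,1,0} = 3
G(6) = mex{3,0,1} = 2
G(7) = mex{2,1,0,0} = 3
G(8) = mex{3,2,1,1} = 0
G(9) = mex{0,3,2,0} = 1
G(10) = mex{1,2,3,1} = 0
G(11) = mex{0,3,2,2} = 1
G(12) = mex{1,0,3,3} = 2
G(13) = mex{2,1,0,2} = 3
G(14) = mex{3,0,1,3} = 2
G(15) = mex{2,1,0,0} = 3
G(16) = mex{3,2,1,1} = 0
Stack A: G(9) = 1.
Stack B: G(16) = 0.
Combined Grundy value = 1 ⊕ 0 = 1.
A winning move leaves total XOR = 0, i.e. changes one component's Grundy value g to g ⊕ X where X is the current total.
Stack A: need g' = 1⊕1 = 0. Options: 9−1→G=0, 9−4→G=3, 9−5→G=2, 9−7→G=0. Hits: 2.
Stack B: need g' = 0⊕1 = 1. Options: 16−1→G=3, 16−4→G=2, 16−5→G=1, 16−7→G=1. Hits: 2.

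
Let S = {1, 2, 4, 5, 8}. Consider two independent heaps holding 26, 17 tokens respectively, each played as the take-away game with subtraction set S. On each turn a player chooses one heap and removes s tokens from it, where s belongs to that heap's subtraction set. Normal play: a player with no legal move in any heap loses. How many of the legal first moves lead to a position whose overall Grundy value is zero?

0

All heaps use S = {1, 2, 4, 5, 8}:
G(0) = 0
G(1) = mex{0} = 1
G(2) = mex{1,0} = 2
G(3) = mex{2,1} = 0
G(4) = mex{0,2,0} = 1
G(5) = mex{1,0,1,0} = 2
G(6) = mex{2,1,2,1} = 0
G(7) = mex{0,2,0,2} = 1
G(8) = mex{1,0,1,0,0} = 2
G(9) = mex{2,1,2,1,1} = 0
G(10) = mex{0,2,0,2,2} = 1
G(11) = mex{1,0,1,0,0} = 2
G(12) = mex{2,1,2,1,1} = 0
G(13) = mex{0,2,0,2,2} = 1
G(14) = mex{1,0,1,0,0} = 2
G(15) = mex{2,1,2,1,1} = 0
G(16) = mex{0,2,0,2,2} = 1
G(17) = mex{1,0,1,0,0} = 2
G(18) = mex{2,1,2,1,1} = 0
G(19) = mex{0,2,0,2,2} = 1
G(20) = mex{1,0,1,0,0} = 2
G(21) = mex{2,1,2,1,1} = 0
G(22) = mex{0,2,0,2,2} = 1
G(23) = mex{1,0,1,0,0} = 2
G(24) = mex{2,1,2,1,1} = 0
G(25) = mex{0,2,0,2,2} = 1
G(26) = mex{1,0,1,0,0} = 2
Heap A: G(26) = 2.
Heap B: G(17) = 2.
Combined Grundy value = 2 ⊕ 2 = 0.
A winning move leaves total XOR = 0, i.e. changes one component's Grundy value g to g ⊕ X where X is the current total.
Heap A: target g' = 2⊕0 = 2, but every legal move changes the Grundy value (mex property), so 0 moves.
Heap B: target g' = 2⊕0 = 2, but every legal move changes the Grundy value (mex property), so 0 moves.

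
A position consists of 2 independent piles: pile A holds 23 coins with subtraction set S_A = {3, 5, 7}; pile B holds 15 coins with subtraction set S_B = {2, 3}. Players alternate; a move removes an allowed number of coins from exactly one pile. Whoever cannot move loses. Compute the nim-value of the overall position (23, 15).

Pile A, S = {3, 5, 7}:
G(0) = 0
G(1) = mex{} = 0
G(2) = mex{} = 0
G(3) = mex{0} = 1
G(4) = mex{0} = 1
G(5) = mex{0,0} = 1
G(6) = mex{1,0} = 2
G(7) = mex{1,0,0} = 2
G(8) = mex{1,1,0} = 2
G(9) = mex{2,1,0} = 3
G(10) = mex{2,1,1} = 0
G(11) = mex{2,2,1} = 0
G(12) = mex{3,2,1} = 0
G(13) = mex{0,2,2} = 1
G(14) = mex{0,3,2} = 1
G(15) = mex{0,0,2} = 1
G(16) = mex{1,0,3} = 2
G(17) = mex{1,0,0} = 2
G(18) = mex{1,1,0} = 2
G(19) = mex{2,1,0} = 3
G(20) = mex{2,1,1} = 0
G(21) = mex{2,2,1} = 0
G(22) = mex{3,2,1} = 0
G(23) = mex{0,2,2} = 1
G_A(23) = 1.
Pile B, S = {2, 3}:
n :  0  1  2  3  4  5  6  7  8  9 10 11 12 13 14 15
G :  0  0  1  1  2  0  0  1  1  2  0  0  1  1  2  0
G_B(15) = 0.
Combined Grundy value = 1 ⊕ 0 = 1.

1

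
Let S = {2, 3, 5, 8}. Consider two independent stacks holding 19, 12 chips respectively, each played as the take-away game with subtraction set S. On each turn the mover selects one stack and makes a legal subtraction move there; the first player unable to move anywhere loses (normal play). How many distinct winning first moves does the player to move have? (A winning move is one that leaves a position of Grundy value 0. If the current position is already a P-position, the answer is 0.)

All stacks use S = {2, 3, 5, 8}:
n :  0  1  2  3  4  5  6  7  8  9 10 11 12 13 14 15 16 17 18 19
G :  0  0  1  1  2  2  3  0  4  1  3  0  4  1  2  2  3  0  0  1
Stack A: G(19) = 1.
Stack B: G(12) = 4.
Combined Grundy value = 1 ⊕ 4 = 5.
A winning move leaves total XOR = 0, i.e. changes one component's Grundy value g to g ⊕ X where X is the current total.
Stack A: need g' = 1⊕5 = 4. Options: 19−2→G=0, 19−3→G=3, 19−5→G=2, 19−8→G=0. Hits: 0.
Stack B: need g' = 4⊕5 = 1. Options: 12−2→G=3, 12−3→G=1, 12−5→G=0, 12−8→G=2. Hits: 1.

1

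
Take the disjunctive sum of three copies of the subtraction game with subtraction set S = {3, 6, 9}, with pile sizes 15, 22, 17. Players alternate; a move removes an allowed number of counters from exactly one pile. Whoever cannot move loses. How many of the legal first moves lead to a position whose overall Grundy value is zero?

3

All piles use S = {3, 6, 9}:
G(0) = 0
G(1) = mex{} = 0
G(2) = mex{} = 0
G(3) = mex{0} = 1
G(4) = mex{0} = 1
G(5) = mex{0} = 1
G(6) = mex{1,0} = 2
G(7) = mex{1,0} = 2
G(8) = mex{1,0} = 2
G(9) = mex{2,1,0} = 3
G(10) = mex{2,1,0} = 3
G(11) = mex{2,1,0} = 3
G(12) = mex{3,2,1} = 0
G(13) = mex{3,2,1} = 0
G(14) = mex{3,2,1} = 0
G(15) = mex{0,3,2} = 1
G(16) = mex{0,3,2} = 1
G(17) = mex{0,3,2} = 1
G(18) = mex{1,0,3} = 2
G(19) = mex{1,0,3} = 2
G(20) = mex{1,0,3} = 2
G(21) = mex{2,1,0} = 3
G(22) = mex{2,1,0} = 3
Pile A: G(15) = 1.
Pile B: G(22) = 3.
Pile C: G(17) = 1.
Combined Grundy value = 1 ⊕ 3 ⊕ 1 = 3.
A winning move leaves total XOR = 0, i.e. changes one component's Grundy value g to g ⊕ X where X is the current total.
Pile A: need g' = 1⊕3 = 2. Options: 15−3→G=0, 15−6→G=3, 15−9→G=2. Hits: 1.
Pile B: need g' = 3⊕3 = 0. Options: 22−3→G=2, 22−6→G=1, 22−9→G=0. Hits: 1.
Pile C: need g' = 1⊕3 = 2. Options: 17−3→G=0, 17−6→G=3, 17−9→G=2. Hits: 1.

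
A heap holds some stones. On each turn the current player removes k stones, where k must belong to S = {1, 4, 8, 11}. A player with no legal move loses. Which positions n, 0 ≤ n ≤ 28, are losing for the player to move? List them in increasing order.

0, 2, 5, 7, 12, 14, 17, 19, 24, 26

n :  0  1  2  3  4  5  6  7  8  9 10 11 12 13 14 15 16 17 18 19 20 21 22 23 24 25 26 27 28
G :  0  1  0  1  2  0  1  0  1  2  3  2  0  1  0  1  2  0  1  0  1  2  3  2  0  1  0  1  2
P-positions are exactly the n with G(n) = 0.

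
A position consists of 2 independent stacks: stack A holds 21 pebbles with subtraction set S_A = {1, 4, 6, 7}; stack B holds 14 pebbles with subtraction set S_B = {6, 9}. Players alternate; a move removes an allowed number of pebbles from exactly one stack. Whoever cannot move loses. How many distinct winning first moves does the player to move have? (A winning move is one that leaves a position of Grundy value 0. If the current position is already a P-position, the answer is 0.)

Stack A, S = {1, 4, 6, 7}:
G(0) = 0
G(1) = mex{0} = 1
G(2) = mex{1} = 0
G(3) = mex{0} = 1
G(4) = mex{1,0} = 2
G(5) = mex{2,1} = 0
G(6) = mex{0,0,0} = 1
G(7) = mex{1,1,1,0} = 2
G(8) = mex{2,2,0,1} = 3
G(9) = mex{3,0,1,0} = 2
G(10) = mex{2,1,2,1} = 0
G(11) = mex{0,2,0,2} = 1
G(12) = mex{1,3,1,0} = 2
G(13) = mex{2,2,2,1} = 0
G(14) = mex{0,0,3,2} = 1
G(15) = mex{1,1,2,3} = 0
G(16) = mex{0,2,0,2} = 1
G(17) = mex{1,0,1,0} = 2
G(18) = mex{2,1,2,1} = 0
G(19) = mex{0,0,0,2} = 1
G(20) = mex{1,1,1,0} = 2
G(21) = mex{2,2,0,1} = 3
G_A(21) = 3.
Stack B, S = {6, 9}:
n :  0  1  2  3  4  5  6  7  8  9 10 11 12 13 14
G :  0  0  0  0  0  0  1  1  1  1  1  1  2  2  2
G_B(14) = 2.
Combined Grundy value = 3 ⊕ 2 = 1.
A winning move leaves total XOR = 0, i.e. changes one component's Grundy value g to g ⊕ X where X is the current total.
Stack A: need g' = 3⊕1 = 2. Options: 21−1→G=2, 21−4→G=2, 21−6→G=0, 21−7→G=1. Hits: 2.
Stack B: need g' = 2⊕1 = 3. Options: 14−6→G=1, 14−9→G=0. Hits: 0.

2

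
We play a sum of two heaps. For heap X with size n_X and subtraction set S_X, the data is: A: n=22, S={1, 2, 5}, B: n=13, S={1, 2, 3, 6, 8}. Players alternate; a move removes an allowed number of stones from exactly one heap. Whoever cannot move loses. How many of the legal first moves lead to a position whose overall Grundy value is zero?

3

Heap A, S = {1, 2, 5}:
G(0) = 0
G(1) = mex{0} = 1
G(2) = mex{1,0} = 2
G(3) = mex{2,1} = 0
G(4) = mex{0,2} = 1
G(5) = mex{1,0,0} = 2
G(6) = mex{2,1,1} = 0
G(7) = mex{0,2,2} = 1
G(8) = mex{1,0,0} = 2
G(9) = mex{2,1,1} = 0
G(10) = mex{0,2,2} = 1
G(11) = mex{1,0,0} = 2
G(12) = mex{2,1,1} = 0
G(13) = mex{0,2,2} = 1
G(14) = mex{1,0,0} = 2
G(15) = mex{2,1,1} = 0
G(16) = mex{0,2,2} = 1
G(17) = mex{1,0,0} = 2
G(18) = mex{2,1,1} = 0
G(19) = mex{0,2,2} = 1
G(20) = mex{1,0,0} = 2
G(21) = mex{2,1,1} = 0
G(22) = mex{0,2,2} = 1
G_A(22) = 1.
Heap B, S = {1, 2, 3, 6, 8}:
G(0) = 0
G(1) = mex{0} = 1
G(2) = mex{1,0} = 2
G(3) = mex{2,1,0} = 3
G(4) = mex{3,2,1} = 0
G(5) = mex{0,3,2} = 1
G(6) = mex{1,0,3,0} = 2
G(7) = mex{2,1,0,1} = 3
G(8) = mex{3,2,1,2,0} = 4
G(9) = mex{4,3,2,3,1} = 0
G(10) = mex{0,4,3,0,2} = 1
G(11) = mex{1,0,4,1,3} = 2
G(12) = mex{2,1,0,2,0} = 3
G(13) = mex{3,2,1,3,1} = 0
G_B(13) = 0.
Combined Grundy value = 1 ⊕ 0 = 1.
A winning move leaves total XOR = 0, i.e. changes one component's Grundy value g to g ⊕ X where X is the current total.
Heap A: need g' = 1⊕1 = 0. Options: 22−1→G=0, 22−2→G=2, 22−5→G=2. Hits: 1.
Heap B: need g' = 0⊕1 = 1. Options: 13−1→G=3, 13−2→G=2, 13−3→G=1, 13−6→G=3, 13−8→G=1. Hits: 2.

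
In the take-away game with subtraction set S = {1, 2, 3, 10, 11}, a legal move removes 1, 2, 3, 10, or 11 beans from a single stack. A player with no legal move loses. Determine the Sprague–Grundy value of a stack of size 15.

3

G(0) = 0
G(1) = mex{0} = 1
G(2) = mex{1,0} = 2
G(3) = mex{2,1,0} = 3
G(4) = mex{3,2,1} = 0
G(5) = mex{0,3,2} = 1
G(6) = mex{1,0,3} = 2
G(7) = mex{2,1,0} = 3
G(8) = mex{3,2,1} = 0
G(9) = mex{0,3,2} = 1
G(10) = mex{1,0,3,0} = 2
G(11) = mex{2,1,0,1,0} = 3
G(12) = mex{3,2,1,2,1} = 0
G(13) = mex{0,3,2,3,2} = 1
G(14) = mex{1,0,3,0,3} = 2
G(15) = mex{2,1,0,1,0} = 3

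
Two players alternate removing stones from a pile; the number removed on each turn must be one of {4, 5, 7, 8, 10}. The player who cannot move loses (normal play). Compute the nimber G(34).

1

G(0) = 0
G(1) = mex{} = 0
G(2) = mex{} = 0
G(3) = mex{} = 0
G(4) = mex{0} = 1
G(5) = mex{0,0} = 1
G(6) = mex{0,0} = 1
G(7) = mex{0,0,0} = 1
G(8) = mex{1,0,0,0} = 2
G(9) = mex{1,1,0,0} = 2
G(10) = mex{1,1,0,0,0} = 2
G(11) = mex{1,1,1,0,0} = 2
G(12) = mex{2,1,1,1,0} = 3
G(13) = mex{2,2,1,1,0} = 3
G(14) = mex{2,2,1,1,1} = 0
G(15) = mex{2,2,2,1,1} = 0
G(16) = mex{3,2,2,2,1} = 0
G(17) = mex{3,3,2,2,1} = 0
G(18) = mex{0,3,2,2,2} = 1
G(19) = mex{0,0,3,2,2} = 1
G(20) = mex{0,0,3,3,2} = 1
G(21) = mex{0,0,0,3,2} = 1
G(22) = mex{1,0,0,0,3} = 2
G(23) = mex{1,1,0,0,3} = 2
G(24) = mex{1,1,0,0,0} = 2
G(25) = mex{1,1,1,0,0} = 2
G(26) = mex{2,1,1,1,0} = 3
G(27) = mex{2,2,1,1,0} = 3
G(28) = mex{2,2,1,1,1} = 0
G(29) = mex{2,2,2,1,1} = 0
G(30) = mex{3,2,2,2,1} = 0
G(31) = mex{3,3,2,2,1} = 0
G(32) = mex{0,3,2,2,2} = 1
G(33) = mex{0,0,3,2,2} = 1
G(34) = mex{0,0,3,3,2} = 1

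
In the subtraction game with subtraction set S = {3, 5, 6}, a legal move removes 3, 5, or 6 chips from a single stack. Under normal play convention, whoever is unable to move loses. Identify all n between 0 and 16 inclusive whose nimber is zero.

n :  0  1  2  3  4  5  6  7  8  9 10 11 12 13 14 15 16
G :  0  0  0  1  1  1  2  2  2  0  0  0  1  1  1  2  2
P-positions are exactly the n with G(n) = 0.

0, 1, 2, 9, 10, 11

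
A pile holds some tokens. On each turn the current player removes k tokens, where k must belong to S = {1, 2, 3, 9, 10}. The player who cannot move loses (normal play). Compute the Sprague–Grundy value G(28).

0

G(0) = 0
G(1) = mex{0} = 1
G(2) = mex{1,0} = 2
G(3) = mex{2,1,0} = 3
G(4) = mex{3,2,1} = 0
G(5) = mex{0,3,2} = 1
G(6) = mex{1,0,3} = 2
G(7) = mex{2,1,0} = 3
G(8) = mex{3,2,1} = 0
G(9) = mex{0,3,2,0} = 1
G(10) = mex{1,0,3,1,0} = 2
G(11) = mex{2,1,0,2,1} = 3
G(12) = mex{3,2,1,3,2} = 0
G(13) = mex{0,3,2,0,3} = 1
G(14) = mex{1,0,3,1,0} = 2
G(15) = mex{2,1,0,2,1} = 3
G(16) = mex{3,2,1,3,2} = 0
G(17) = mex{0,3,2,0,3} = 1
G(18) = mex{1,0,3,1,0} = 2
G(19) = mex{2,1,0,2,1} = 3
G(20) = mex{3,2,1,3,2} = 0
G(21) = mex{0,3,2,0,3} = 1
G(22) = mex{1,0,3,1,0} = 2
G(23) = mex{2,1,0,2,1} = 3
G(24) = mex{3,2,1,3,2} = 0
G(25) = mex{0,3,2,0,3} = 1
G(26) = mex{1,0,3,1,0} = 2
G(27) = mex{2,1,0,2,1} = 3
G(28) = mex{3,2,1,3,2} = 0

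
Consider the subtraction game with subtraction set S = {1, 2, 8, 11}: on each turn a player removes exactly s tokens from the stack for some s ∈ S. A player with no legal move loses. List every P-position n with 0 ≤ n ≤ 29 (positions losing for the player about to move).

n :  0  1  2  3  4  5  6  7  8  9 10 11 12 13 14 15 16 17 18 19 20 21 22 23 24 25 26 27 28 29
G :  0  1  2  0  1  2  0  1  2  0  1  2  0  1  2  0  1  2  0  1  2  0  1  2  0  1  2  0  1  2
P-positions are exactly the n with G(n) = 0.

0, 3, 6, 9, 12, 15, 18, 21, 24, 27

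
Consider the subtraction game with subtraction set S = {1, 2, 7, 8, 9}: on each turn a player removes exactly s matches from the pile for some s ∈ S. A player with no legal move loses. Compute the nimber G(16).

n :  0  1  2  3  4  5  6  7  8  9 10 11 12 13 14 15 16
G :  0  1  2  0  1  2  0  1  2  3  4  5  3  4  5  3  0

0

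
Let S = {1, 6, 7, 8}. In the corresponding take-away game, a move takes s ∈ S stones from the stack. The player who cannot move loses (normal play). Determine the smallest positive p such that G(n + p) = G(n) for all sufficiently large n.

G(0) = 0
G(1) = mex{0} = 1
G(2) = mex{1} = 0
G(3) = mex{0} = 1
G(4) = mex{1} = 0
G(5) = mex{0} = 1
G(6) = mex{1,0} = 2
G(7) = mex{2,1,0} = 3
G(8) = mex{3,0,1,0} = 2
G(9) = mex{2,1,0,1} = 3
G(10) = mex{3,0,1,0} = 2
G(11) = mex{2,1,0,1} = 3
G(12) = mex{3,2,1,0} = 4
G(13) = mex{4,3,2,1} = 0
G(14) = mex{0,2,3,2} = 1
G(15) = mex{1,3,2,3} = 0
G(16) = mex{0,2,3,2} = 1
G(17) = mex{1,3,2,3} = 0
G(18) = mex{0,4,3,2} = 1
G(19) = mex{1,0,4,3} = 2
G(20) = mex{2,1,0,4} = 3
G(21) = mex{3,0,1,0} = 2
G(22) = mex{2,1,0,1} = 3
G(23) = mex{3,0,1,0} = 2
G(24) = mex{2,1,0,1} = 3
G(25) = mex{3,2,1,0} = 4
G(26) = mex{4,3,2,1} = 0
G(27) = mex{0,2,3,2} = 1
G(n+13) = G(n) holds for n = 0,…,7 (a full window of length max(S) = 8), so the sequence is purely periodic with period 13.

13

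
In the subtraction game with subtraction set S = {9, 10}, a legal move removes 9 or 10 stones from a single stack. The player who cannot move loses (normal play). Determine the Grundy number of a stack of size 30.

G(0) = 0
G(1) = mex{} = 0
G(2) = mex{} = 0
G(3) = mex{} = 0
G(4) = mex{} = 0
G(5) = mex{} = 0
G(6) = mex{} = 0
G(7) = mex{} = 0
G(8) = mex{} = 0
G(9) = mex{0} = 1
G(10) = mex{0,0} = 1
G(11) = mex{0,0} = 1
G(12) = mex{0,0} = 1
G(13) = mex{0,0} = 1
G(14) = mex{0,0} = 1
G(15) = mex{0,0} = 1
G(16) = mex{0,0} = 1
G(17) = mex{0,0} = 1
G(18) = mex{1,0} = 2
G(19) = mex{1,1} = 0
G(20) = mex{1,1} = 0
G(21) = mex{1,1} = 0
G(22) = mex{1,1} = 0
G(23) = mex{1,1} = 0
G(24) = mex{1,1} = 0
G(25) = mex{1,1} = 0
G(26) = mex{1,1} = 0
G(27) = mex{2,1} = 0
G(28) = mex{0,2} = 1
G(29) = mex{0,0} = 1
G(30) = mex{0,0} = 1

1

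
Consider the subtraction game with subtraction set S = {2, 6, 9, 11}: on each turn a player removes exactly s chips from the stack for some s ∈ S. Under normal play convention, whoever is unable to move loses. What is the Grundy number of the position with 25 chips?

0

n :  0  1  2  3  4  5  6  7  8  9 10 11 12 13 14 15 16 17 18 19 20 21 22 23 24 25
G :  0  0  1  1  0  0  1  1  0  2  1  3  2  2  3  3  2  2  0  3  1  0  0  1  1  0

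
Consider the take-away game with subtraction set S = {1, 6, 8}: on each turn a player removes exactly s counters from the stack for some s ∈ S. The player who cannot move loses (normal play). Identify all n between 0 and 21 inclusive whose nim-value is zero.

n :  0  1  2  3  4  5  6  7  8  9 10 11 12 13 14 15 16 17 18 19 20 21
G :  0  1  0  1  0  1  2  0  1  0  1  0  1  2  0  1  0  1  0  1  2  0
P-positions are exactly the n with G(n) = 0.

0, 2, 4, 7, 9, 11, 14, 16, 18, 21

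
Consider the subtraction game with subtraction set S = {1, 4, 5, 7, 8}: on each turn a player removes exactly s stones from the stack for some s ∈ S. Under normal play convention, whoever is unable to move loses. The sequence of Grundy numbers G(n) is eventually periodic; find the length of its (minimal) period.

11

n :  0  1  2  3  4  5  6  7  8  9 10 11 12 13 14 15 16 17 18 19 20 21 22 23
G :  0  1  0  1  2  3  2  3  4  5  4  0  1  0  1  2  3  2  3  4  5  4  0  1
G(n+11) = G(n) holds for n = 0,…,7 (a full window of length max(S) = 8), so the sequence is purely periodic with period 11.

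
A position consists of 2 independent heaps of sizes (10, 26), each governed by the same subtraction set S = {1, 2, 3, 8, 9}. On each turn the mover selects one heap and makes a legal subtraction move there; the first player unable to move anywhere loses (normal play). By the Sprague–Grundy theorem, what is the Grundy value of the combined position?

All heaps use S = {1, 2, 3, 8, 9}:
n :  0  1  2  3  4  5  6  7  8  9 10 11 12 13 14 15 16 17 18 19 20 21 22 23 24 25 26
G :  0  1  2  3  0  1  2  3  4  5  0  1  2  3  0  1  2  3  4  5  0  1  2  3  0  1  2
Heap A: G(10) = 0.
Heap B: G(26) = 2.
Combined Grundy value = 0 ⊕ 2 = 2.

2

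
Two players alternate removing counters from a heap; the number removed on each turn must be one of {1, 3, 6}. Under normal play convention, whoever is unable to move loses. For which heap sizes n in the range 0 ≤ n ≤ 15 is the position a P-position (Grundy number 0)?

n :  0  1  2  3  4  5  6  7  8  9 10 11 12 13 14 15
G :  0  1  0  1  0  1  2  3  2  0  1  0  1  0  1  2
P-positions are exactly the n with G(n) = 0.

0, 2, 4, 9, 11, 13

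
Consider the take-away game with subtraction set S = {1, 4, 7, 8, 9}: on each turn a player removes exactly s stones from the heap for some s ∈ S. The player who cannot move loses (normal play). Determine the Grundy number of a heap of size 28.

3

n :  0  1  2  3  4  5  6  7  8  9 10 11 12 13 14 15 16 17 18 19 20 21 22 23 24 25 26 27 28
G :  0  1  0  1  2  0  1  2  3  2  3  4  5  3  4  0  1  0  1  2  0  1  2  3  2  3  4  5  3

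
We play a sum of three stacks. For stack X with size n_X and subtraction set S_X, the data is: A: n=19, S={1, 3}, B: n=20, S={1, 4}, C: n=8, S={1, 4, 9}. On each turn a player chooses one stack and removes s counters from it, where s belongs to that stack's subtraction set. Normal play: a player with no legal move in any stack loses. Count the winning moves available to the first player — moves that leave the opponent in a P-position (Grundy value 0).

0

Stack A, S = {1, 3}:
n :  0  1  2  3  4  5  6  7  8  9 10 11 12 13 14 15 16 17 18 19
G :  0  1  0  1  0  1  0  1  0  1  0  1  0  1  0  1  0  1  0  1
G_A(19) = 1.
Stack B, S = {1, 4}:
n :  0  1  2  3  4  5  6  7  8  9 10 11 12 13 14 15 16 17 18 19 20
G :  0  1  0  1  2  0  1  0  1  2  0  1  0  1  2  0  1  0  1  2  0
G_B(20) = 0.
Stack C, S = {1, 4, 9}:
G(0) = 0
G(1) = mex{0} = 1
G(2) = mex{1} = 0
G(3) = mex{0} = 1
G(4) = mex{1,0} = 2
G(5) = mex{2,1} = 0
G(6) = mex{0,0} = 1
G(7) = mex{1,1} = 0
G(8) = mex{0,2} = 1
G_C(8) = 1.
Combined Grundy value = 1 ⊕ 0 ⊕ 1 = 0.
A winning move leaves total XOR = 0, i.e. changes one component's Grundy value g to g ⊕ X where X is the current total.
Stack A: target g' = 1⊕0 = 1, but every legal move changes the Grundy value (mex property), so 0 moves.
Stack B: target g' = 0⊕0 = 0, but every legal move changes the Grundy value (mex property), so 0 moves.
Stack C: target g' = 1⊕0 = 1, but every legal move changes the Grundy value (mex property), so 0 moves.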